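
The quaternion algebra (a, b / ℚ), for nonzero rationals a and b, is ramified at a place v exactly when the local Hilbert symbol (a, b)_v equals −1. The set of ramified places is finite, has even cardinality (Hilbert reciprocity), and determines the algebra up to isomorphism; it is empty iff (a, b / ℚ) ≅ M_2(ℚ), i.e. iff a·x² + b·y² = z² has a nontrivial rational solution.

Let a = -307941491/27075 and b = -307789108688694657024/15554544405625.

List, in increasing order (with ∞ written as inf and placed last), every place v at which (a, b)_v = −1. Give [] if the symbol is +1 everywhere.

(a, b) ≡ (-33, -231) mod (ℚ^×)²; places V = {2, 3, 5, 7, 11, 13, 19, 23, 37, ∞}.
(a,b)_23: α=0, u≡3; β=-2, v≡5 (mod 23); (3|23)=+1, (5|23)=-1; sign (−1)^0·+1^-2·-1^0 = +1.
(a,b)_3: α=-1, u≡1; β=5, v≡1 (mod 3); (1|3)=+1, (1|3)=+1; sign (−1)^1·+1^5·+1^-1 = -1.
(a,b)_13: α=2, u≡5; β=4, v≡9 (mod 13); (5|13)=-1, (9|13)=+1; sign (−1)^0·-1^4·+1^2 = +1.
(a,b)_2: α=0, β=14; u≡7, v≡1 (mod 8); ε(u)ε(v)=1·0, αω(v)=0·0, βω(u)=14·0; sum ≡ 0  ⇒  +1.
(a,b)_∞: sgn(-33)=−, sgn(-231)=−, so -1.
(a,b)_19: α=-2, u≡17; β=-6, v≡16 (mod 19); (17|19)=+1, (16|19)=+1; sign (−1)^0·+1^-6·+1^-2 = +1.
(a,b)_5: α=-2, u≡3; β=-4, v≡4 (mod 5); (3|5)=-1, (4|5)=+1; sign (−1)^0·-1^-4·+1^-2 = +1.
(a,b)_7: α=0, u≡4; β=5, v≡2 (mod 7); (4|7)=+1, (2|7)=+1; sign (−1)^0·+1^5·+1^0 = +1.
(a,b)_37: α=2, u≡10; β=0, v≡16 (mod 37); (10|37)=+1, (16|37)=+1; sign (−1)^0·+1^0·+1^2 = +1.
(a,b)_11: α=3, u≡6; β=5, v≡5 (mod 11); (6|11)=-1, (5|11)=+1; sign (−1)^1·-1^5·+1^3 = +1.
(-33, -231 / ℚ) ramifies at {3, ∞}: a division algebra.

[3, inf]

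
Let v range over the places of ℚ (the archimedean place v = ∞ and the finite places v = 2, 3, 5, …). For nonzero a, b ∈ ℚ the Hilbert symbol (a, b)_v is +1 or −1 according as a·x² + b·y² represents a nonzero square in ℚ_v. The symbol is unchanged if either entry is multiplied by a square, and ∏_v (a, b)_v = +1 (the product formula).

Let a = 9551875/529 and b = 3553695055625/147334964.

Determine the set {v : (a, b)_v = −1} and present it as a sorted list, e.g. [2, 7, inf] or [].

[13, 29]

Mod squares: a ≡ 15283, b ≡ 3774901. Check v ∈ {∞, 2, 5, 7, 11, 13, 17, 19, 23, 29, 31}.
v=29: a=29^1·(≡28), b=29^-1·(≡8) mod 29; (28|29)=+1, (8|29)=-1; (−1)^{1·-1·14}·(+1)^-1·(-1)^1 = -1.
v=13: a=13^0·(≡11), b=13^1·(≡12) mod 13; (11|13)=-1, (12|13)=+1; (−1)^{0·1·6}·(-1)^1·(+1)^0 = -1.
v=23: a=23^-2·(≡21), b=23^-2·(≡6) mod 23; (21|23)=-1, (6|23)=+1; (−1)^{-2·-2·11}·(-1)^-2·(+1)^-2 = +1.
v=19: a=19^0·(≡11), b=19^3·(≡10) mod 19; (11|19)=+1, (10|19)=-1; (−1)^{0·3·9}·(+1)^3·(-1)^0 = +1.
v=5: a=5^4·(≡2), b=5^4·(≡1) mod 5; (2|5)=-1, (1|5)=+1; (−1)^{4·4·2}·(-1)^4·(+1)^4 = +1.
v=31: a=31^1·(≡8), b=31^1·(≡11) mod 31; (8|31)=+1, (11|31)=-1; (−1)^{1·1·15}·(+1)^1·(-1)^1 = +1.
v=17: a=17^1·(≡4), b=17^1·(≡15) mod 17; (4|17)=+1, (15|17)=+1; (−1)^{1·1·8}·(+1)^1·(+1)^1 = +1.
v=∞: 15283 > 0 and 3774901 > 0  ⇒  (a,b)_∞ = +1.
v=2: v_2(a)=0, v_2(b)=-2; units ≡ 3, 5 (mod 8); ε·ε+αω+βω = 1·0+0·1+-2·1 ≡ 0  ⇒  (a,b)_2 = +1.
v=11: a=11^0·(≡3), b=11^2·(≡5) mod 11; (3|11)=+1, (5|11)=+1; (−1)^{0·2·5}·(+1)^2·(+1)^0 = +1.
v=7: a=7^0·(≡1), b=7^-4·(≡4) mod 7; (1|7)=+1, (4|7)=+1; (−1)^{0·-4·3}·(+1)^-4·(+1)^0 = +1.
(15283, 3774901 / ℚ) ramifies at {13, 29}: a division algebra.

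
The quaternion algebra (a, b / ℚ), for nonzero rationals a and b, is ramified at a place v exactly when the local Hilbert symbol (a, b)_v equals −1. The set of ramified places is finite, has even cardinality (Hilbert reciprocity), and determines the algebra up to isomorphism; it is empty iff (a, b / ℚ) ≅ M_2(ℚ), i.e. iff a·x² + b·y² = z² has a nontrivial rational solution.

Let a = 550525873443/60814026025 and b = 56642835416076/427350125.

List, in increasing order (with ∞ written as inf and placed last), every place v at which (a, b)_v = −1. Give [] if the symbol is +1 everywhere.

[2, 5, 7, 19, 23, 29]

(a, b) ≡ (483, 57855) mod (ℚ^×)²; places V = {2, 3, 5, 7, 13, 19, 23, 29, 31, 37, 43, 53, ∞}.
(a,b)_43: α=-2, u≡35; β=-4, v≡18 (mod 43); (35|43)=+1, (18|43)=-1; sign (−1)^0·+1^-4·-1^-2 = +1.
(a,b)_5: α=-2, u≡3; β=-3, v≡1 (mod 5); (3|5)=-1, (1|5)=+1; sign (−1)^0·-1^-3·+1^-2 = -1.
(a,b)_2: α=0, β=2; u≡3, v≡7 (mod 8); ε(u)ε(v)=1·1, αω(v)=0·0, βω(u)=2·1; sum ≡ 1  ⇒  -1.
(a,b)_29: α=0, u≡8; β=1, v≡28 (mod 29); (8|29)=-1, (28|29)=+1; sign (−1)^0·-1^1·+1^0 = -1.
(a,b)_19: α=0, u≡2; β=1, v≡4 (mod 19); (2|19)=-1, (4|19)=+1; sign (−1)^0·-1^1·+1^0 = -1.
(a,b)_3: α=1, u≡2; β=5, v≡1 (mod 3); (2|3)=-1, (1|3)=+1; sign (−1)^1·-1^5·+1^1 = +1.
(a,b)_7: α=5, u≡3; β=1, v≡6 (mod 7); (3|7)=-1, (6|7)=-1; sign (−1)^1·-1^1·-1^5 = -1.
(a,b)_13: α=2, u≡8; β=4, v≡8 (mod 13); (8|13)=-1, (8|13)=-1; sign (−1)^0·-1^4·-1^2 = +1.
(a,b)_31: α=-2, u≡16; β=0, v≡18 (mod 31); (16|31)=+1, (18|31)=+1; sign (−1)^0·+1^0·+1^-2 = +1.
(a,b)_53: α=2, u≡7; β=0, v≡26 (mod 53); (7|53)=+1, (26|53)=-1; sign (−1)^0·+1^0·-1^2 = +1.
(a,b)_37: α=-2, u≡32; β=0, v≡31 (mod 37); (32|37)=-1, (31|37)=-1; sign (−1)^0·-1^0·-1^-2 = +1.
(a,b)_23: α=1, u≡5; β=2, v≡19 (mod 23); (5|23)=-1, (19|23)=-1; sign (−1)^0·-1^2·-1^1 = -1.
(a,b)_∞: sgn(483)=+, sgn(57855)=+, so +1.
|Ram(483, 57855)| = 6, even; anisotropic at {2, 5, 7, 19, 23, 29}.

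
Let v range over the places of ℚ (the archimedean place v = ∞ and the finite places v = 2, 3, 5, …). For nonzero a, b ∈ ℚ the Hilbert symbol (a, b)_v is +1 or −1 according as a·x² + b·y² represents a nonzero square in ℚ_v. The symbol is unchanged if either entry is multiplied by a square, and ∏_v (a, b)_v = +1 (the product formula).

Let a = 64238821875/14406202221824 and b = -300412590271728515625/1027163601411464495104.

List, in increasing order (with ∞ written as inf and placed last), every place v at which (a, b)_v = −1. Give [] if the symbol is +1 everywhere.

[2, 5, 19, 37]

(a, b) ≡ (101935, -57) mod (ℚ^×)²; places V = {2, 3, 5, 7, 11, 19, 29, 31, 37, ∞}.
(a,b)_19: α=3, u≡17; β=5, v≡4 (mod 19); (17|19)=+1, (4|19)=+1; sign (−1)^1·+1^5·+1^3 = -1.
(a,b)_29: α=-3, u≡13; β=-4, v≡25 (mod 29); (13|29)=+1, (25|29)=+1; sign (−1)^0·+1^-4·+1^-3 = +1.
(a,b)_31: α=-2, u≡5; β=-2, v≡25 (mod 31); (5|31)=+1, (25|31)=+1; sign (−1)^0·+1^-2·+1^-2 = +1.
(a,b)_∞: sgn(101935)=+, sgn(-57)=−, so +1.
(a,b)_37: α=1, u≡19; β=2, v≡19 (mod 37); (19|37)=-1, (19|37)=-1; sign (−1)^0·-1^2·-1^1 = -1.
(a,b)_11: α=0, u≡5; β=2, v≡9 (mod 11); (5|11)=+1, (9|11)=+1; sign (−1)^0·+1^2·+1^0 = +1.
(a,b)_7: α=-4, u≡4; β=-8, v≡6 (mod 7); (4|7)=+1, (6|7)=-1; sign (−1)^0·+1^-8·-1^-4 = +1.
(a,b)_3: α=4, u≡1; β=1, v≡2 (mod 3); (1|3)=+1, (2|3)=-1; sign (−1)^0·+1^1·-1^4 = +1.
(a,b)_5: α=5, u≡2; β=12, v≡3 (mod 5); (2|5)=-1, (3|5)=-1; sign (−1)^0·-1^12·-1^5 = -1.
(a,b)_2: α=-8, β=-18; u≡7, v≡7 (mod 8); ε(u)ε(v)=1·1, αω(v)=-8·0, βω(u)=-18·0; sum ≡ 1  ⇒  -1.
|Ram(101935, -57)| = 4, even; anisotropic at {2, 5, 19, 37}.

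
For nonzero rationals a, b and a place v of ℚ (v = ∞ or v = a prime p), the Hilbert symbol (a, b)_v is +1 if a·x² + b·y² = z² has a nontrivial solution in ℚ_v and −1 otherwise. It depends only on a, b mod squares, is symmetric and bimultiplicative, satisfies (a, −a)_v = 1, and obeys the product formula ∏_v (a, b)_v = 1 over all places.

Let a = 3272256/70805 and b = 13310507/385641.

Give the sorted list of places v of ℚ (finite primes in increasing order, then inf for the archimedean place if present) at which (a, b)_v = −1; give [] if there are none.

(a, b) ≡ (28405, 323) mod (ℚ^×)²; places V = {2, 3, 5, 7, 13, 17, 19, 23, 29, ∞}.
(a,b)_3: α=2, u≡1; β=-6, v≡2 (mod 3); (1|3)=+1, (2|3)=-1; sign (−1)^0·+1^-6·-1^2 = +1.
(a,b)_23: α=1, u≡12; β=-2, v≡1 (mod 23); (12|23)=+1, (1|23)=+1; sign (−1)^0·+1^-2·+1^1 = +1.
(a,b)_5: α=-1, u≡1; β=0, v≡2 (mod 5); (1|5)=+1, (2|5)=-1; sign (−1)^0·+1^0·-1^-1 = -1.
(a,b)_2: α=6, β=0; u≡5, v≡3 (mod 8); ε(u)ε(v)=0·1, αω(v)=6·1, βω(u)=0·1; sum ≡ 0  ⇒  +1.
(a,b)_29: α=0, u≡8; β=2, v≡7 (mod 29); (8|29)=-1, (7|29)=+1; sign (−1)^0·-1^2·+1^0 = +1.
(a,b)_19: α=1, u≡18; β=1, v≡17 (mod 19); (18|19)=-1, (17|19)=+1; sign (−1)^1·-1^1·+1^1 = +1.
(a,b)_17: α=-2, u≡4; β=1, v≡8 (mod 17); (4|17)=+1, (8|17)=+1; sign (−1)^0·+1^1·+1^-2 = +1.
(a,b)_13: α=1, u≡12; β=0, v≡6 (mod 13); (12|13)=+1, (6|13)=-1; sign (−1)^0·+1^0·-1^1 = -1.
(a,b)_∞: sgn(28405)=+, sgn(323)=+, so +1.
(a,b)_7: α=-2, u≡5; β=2, v≡2 (mod 7); (5|7)=-1, (2|7)=+1; sign (−1)^0·-1^2·+1^-2 = +1.
|Ram(28405, 323)| = 2, even; anisotropic at {5, 13}.

[5, 13]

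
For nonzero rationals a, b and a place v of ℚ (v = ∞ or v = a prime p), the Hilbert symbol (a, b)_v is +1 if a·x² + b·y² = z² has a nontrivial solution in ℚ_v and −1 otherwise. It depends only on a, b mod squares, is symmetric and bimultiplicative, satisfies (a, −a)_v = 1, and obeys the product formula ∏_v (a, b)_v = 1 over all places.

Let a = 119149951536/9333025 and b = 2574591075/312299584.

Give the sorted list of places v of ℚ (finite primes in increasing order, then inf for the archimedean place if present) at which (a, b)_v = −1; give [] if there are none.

[2, 3]

(a, b) ≡ (11, 3) mod (ℚ^×)²; places V = {2, 3, 5, 7, 11, 13, 31, 47, 59, ∞}.
(a,b)_13: α=-2, u≡5; β=0, v≡9 (mod 13); (5|13)=-1, (9|13)=+1; sign (−1)^0·-1^0·+1^-2 = +1.
(a,b)_59: α=2, u≡39; β=0, v≡3 (mod 59); (39|59)=-1, (3|59)=+1; sign (−1)^0·-1^0·+1^2 = +1.
(a,b)_5: α=-2, u≡1; β=2, v≡2 (mod 5); (1|5)=+1, (2|5)=-1; sign (−1)^0·+1^2·-1^-2 = +1.
(a,b)_2: α=4, β=-6; u≡3, v≡3 (mod 8); ε(u)ε(v)=1·1, αω(v)=4·1, βω(u)=-6·1; sum ≡ 1  ⇒  -1.
(a,b)_11: α=1, u≡4; β=0, v≡4 (mod 11); (4|11)=+1, (4|11)=+1; sign (−1)^0·+1^0·+1^1 = +1.
(a,b)_31: α=0, u≡24; β=2, v≡6 (mod 31); (24|31)=-1, (6|31)=-1; sign (−1)^0·-1^2·-1^0 = +1.
(a,b)_∞: sgn(11)=+, sgn(3)=+, so +1.
(a,b)_7: α=4, u≡4; β=2, v≡5 (mod 7); (4|7)=+1, (5|7)=-1; sign (−1)^0·+1^2·-1^4 = +1.
(a,b)_3: α=4, u≡2; β=7, v≡1 (mod 3); (2|3)=-1, (1|3)=+1; sign (−1)^0·-1^7·+1^4 = -1.
(a,b)_47: α=-2, u≡11; β=-4, v≡18 (mod 47); (11|47)=-1, (18|47)=+1; sign (−1)^0·-1^-4·+1^-2 = +1.
Ram(11, 3) = {2, 3}; no ℚ_2-point on the conic.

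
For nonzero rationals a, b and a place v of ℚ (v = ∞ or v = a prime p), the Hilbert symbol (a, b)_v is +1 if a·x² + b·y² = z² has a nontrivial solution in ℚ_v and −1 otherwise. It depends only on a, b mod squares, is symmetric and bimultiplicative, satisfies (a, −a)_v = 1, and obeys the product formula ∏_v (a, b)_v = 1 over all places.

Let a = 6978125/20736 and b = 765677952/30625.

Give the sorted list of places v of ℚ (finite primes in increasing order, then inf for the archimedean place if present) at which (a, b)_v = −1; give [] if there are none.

(a, b) ≡ (11165, 1329302) mod (ℚ^×)²; places V = {2, 3, 5, 7, 11, 13, 29, 41, 43, ∞}.
(a,b)_∞: sgn(11165)=+, sgn(1329302)=+, so +1.
(a,b)_2: α=-8, β=7; u≡5, v≡3 (mod 8); ε(u)ε(v)=0·1, αω(v)=-8·1, βω(u)=7·1; sum ≡ 1  ⇒  -1.
(a,b)_11: α=1, u≡5; β=0, v≡6 (mod 11); (5|11)=+1, (6|11)=-1; sign (−1)^0·+1^0·-1^1 = -1.
(a,b)_41: α=0, u≡28; β=1, v≡9 (mod 41); (28|41)=-1, (9|41)=+1; sign (−1)^0·-1^1·+1^0 = -1.
(a,b)_43: α=0, u≡30; β=1, v≡23 (mod 43); (30|43)=-1, (23|43)=+1; sign (−1)^0·-1^1·+1^0 = -1.
(a,b)_5: α=5, u≡3; β=-4, v≡3 (mod 5); (3|5)=-1, (3|5)=-1; sign (−1)^0·-1^-4·-1^5 = -1.
(a,b)_29: α=1, u≡12; β=1, v≡15 (mod 29); (12|29)=-1, (15|29)=-1; sign (−1)^0·-1^1·-1^1 = +1.
(a,b)_3: α=-4, u≡2; β=2, v≡2 (mod 3); (2|3)=-1, (2|3)=-1; sign (−1)^0·-1^2·-1^-4 = +1.
(a,b)_13: α=0, u≡11; β=1, v≡1 (mod 13); (11|13)=-1, (1|13)=+1; sign (−1)^0·-1^1·+1^0 = -1.
(a,b)_7: α=1, u≡6; β=-2, v≡2 (mod 7); (6|7)=-1, (2|7)=+1; sign (−1)^0·-1^-2·+1^1 = +1.
Ram(11165, 1329302) = {2, 5, 11, 13, 41, 43}; no ℚ_2-point on the conic.

[2, 5, 11, 13, 41, 43]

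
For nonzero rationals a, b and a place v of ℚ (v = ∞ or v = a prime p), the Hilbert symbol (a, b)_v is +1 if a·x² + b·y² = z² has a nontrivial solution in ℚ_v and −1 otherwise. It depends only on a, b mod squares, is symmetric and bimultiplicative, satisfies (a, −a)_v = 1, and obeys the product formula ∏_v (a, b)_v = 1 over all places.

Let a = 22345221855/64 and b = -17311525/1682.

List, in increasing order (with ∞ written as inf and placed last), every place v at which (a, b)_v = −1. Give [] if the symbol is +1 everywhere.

[2, 5, 7, 11]

(a, b) ≡ (255, -2618) mod (ℚ^×)²; places V = {2, 3, 5, 7, 11, 17, 23, 29, 37, ∞}.
(a,b)_17: α=1, u≡1; β=1, v≡8 (mod 17); (1|17)=+1, (8|17)=+1; sign (−1)^0·+1^1·+1^1 = +1.
(a,b)_29: α=0, u≡22; β=-2, v≡27 (mod 29); (22|29)=+1, (27|29)=-1; sign (−1)^0·+1^-2·-1^0 = +1.
(a,b)_11: α=2, u≡6; β=1, v≡5 (mod 11); (6|11)=-1, (5|11)=+1; sign (−1)^0·-1^1·+1^2 = -1.
(a,b)_5: α=1, u≡4; β=2, v≡2 (mod 5); (4|5)=+1, (2|5)=-1; sign (−1)^0·+1^2·-1^1 = -1.
(a,b)_3: α=1, u≡1; β=0, v≡1 (mod 3); (1|3)=+1, (1|3)=+1; sign (−1)^0·+1^0·+1^1 = +1.
(a,b)_7: α=0, u≡5; β=1, v≡2 (mod 7); (5|7)=-1, (2|7)=+1; sign (−1)^0·-1^1·+1^0 = -1.
(a,b)_2: α=-6, β=-1; u≡7, v≡3 (mod 8); ε(u)ε(v)=1·1, αω(v)=-6·1, βω(u)=-1·0; sum ≡ 1  ⇒  -1.
(a,b)_23: α=2, u≡8; β=2, v≡9 (mod 23); (8|23)=+1, (9|23)=+1; sign (−1)^0·+1^2·+1^2 = +1.
(a,b)_37: α=2, u≡7; β=0, v≡26 (mod 37); (7|37)=+1, (26|37)=+1; sign (−1)^0·+1^0·+1^2 = +1.
(a,b)_∞: sgn(255)=+, sgn(-2618)=−, so +1.
Ram(255, -2618) = {2, 5, 7, 11}; no ℚ_2-point on the conic.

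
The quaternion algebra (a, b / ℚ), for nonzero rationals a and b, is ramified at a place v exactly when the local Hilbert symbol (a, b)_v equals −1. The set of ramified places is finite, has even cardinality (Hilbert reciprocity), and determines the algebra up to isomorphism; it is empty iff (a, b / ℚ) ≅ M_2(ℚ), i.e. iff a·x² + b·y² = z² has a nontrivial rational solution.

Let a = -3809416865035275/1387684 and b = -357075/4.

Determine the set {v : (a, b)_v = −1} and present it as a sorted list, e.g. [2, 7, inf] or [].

Mod squares: a ≡ -51, b ≡ -3. Check v ∈ {∞, 2, 3, 5, 13, 17, 19, 23, 31, 41, 47}.
v=3: a=3^3·(≡1), b=3^3·(≡2) mod 3; (1|3)=+1, (2|3)=-1; (−1)^{3·3·1}·(+1)^3·(-1)^3 = +1.
v=5: a=5^2·(≡1), b=5^2·(≡3) mod 5; (1|5)=+1, (3|5)=-1; (−1)^{2·2·2}·(+1)^2·(-1)^2 = +1.
v=41: a=41^2·(≡37), b=41^0·(≡19) mod 41; (37|41)=+1, (19|41)=-1; (−1)^{2·0·20}·(+1)^0·(-1)^2 = +1.
v=31: a=31^-2·(≡26), b=31^0·(≡19) mod 31; (26|31)=-1, (19|31)=+1; (−1)^{-2·0·15}·(-1)^0·(+1)^-2 = +1.
v=13: a=13^2·(≡1), b=13^0·(≡12) mod 13; (1|13)=+1, (12|13)=+1; (−1)^{2·0·6}·(+1)^0·(+1)^2 = +1.
v=17: a=17^1·(≡6), b=17^0·(≡11) mod 17; (6|17)=-1, (11|17)=-1; (−1)^{1·0·8}·(-1)^0·(-1)^1 = -1.
v=19: a=19^-2·(≡7), b=19^0·(≡17) mod 19; (7|19)=+1, (17|19)=+1; (−1)^{-2·0·9}·(+1)^0·(+1)^-2 = +1.
v=∞: -51 < 0 and -3 < 0  ⇒  (a,b)_∞ = -1.
v=2: v_2(a)=-2, v_2(b)=-2; units ≡ 5, 5 (mod 8); ε·ε+αω+βω = 0·0+-2·1+-2·1 ≡ 0  ⇒  (a,b)_2 = +1.
v=23: a=23^2·(≡16), b=23^2·(≡21) mod 23; (16|23)=+1, (21|23)=-1; (−1)^{2·2·11}·(+1)^2·(-1)^2 = +1.
v=47: a=47^2·(≡39), b=47^0·(≡43) mod 47; (39|47)=-1, (43|47)=-1; (−1)^{2·0·23}·(-1)^0·(-1)^2 = +1.
|Ram(-51, -3)| = 2, even; anisotropic at {17, ∞}.

[17, inf]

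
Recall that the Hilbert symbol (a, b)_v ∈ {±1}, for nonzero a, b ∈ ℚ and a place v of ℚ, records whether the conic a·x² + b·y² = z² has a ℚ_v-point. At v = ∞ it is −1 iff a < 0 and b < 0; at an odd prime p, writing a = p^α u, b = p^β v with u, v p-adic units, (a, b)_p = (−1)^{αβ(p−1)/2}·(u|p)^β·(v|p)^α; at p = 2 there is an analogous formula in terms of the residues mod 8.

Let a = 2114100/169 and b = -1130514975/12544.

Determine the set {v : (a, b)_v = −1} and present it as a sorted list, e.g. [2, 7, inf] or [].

Mod squares: a ≡ 29, b ≡ -62031. Check v ∈ {∞, 2, 3, 5, 7, 13, 23, 29, 31}.
v=23: a=23^0·(≡4), b=23^1·(≡17) mod 23; (4|23)=+1, (17|23)=-1; (−1)^{0·1·11}·(+1)^1·(-1)^0 = +1.
v=29: a=29^1·(≡7), b=29^1·(≡22) mod 29; (7|29)=+1, (22|29)=+1; (−1)^{1·1·14}·(+1)^1·(+1)^1 = +1.
v=∞: 29 > 0 and -62031 < 0  ⇒  (a,b)_∞ = +1.
v=7: a=7^0·(≡2), b=7^-2·(≡3) mod 7; (2|7)=+1, (3|7)=-1; (−1)^{0·-2·3}·(+1)^-2·(-1)^0 = +1.
v=31: a=31^0·(≡15), b=31^1·(≡1) mod 31; (15|31)=-1, (1|31)=+1; (−1)^{0·1·15}·(-1)^1·(+1)^0 = -1.
v=13: a=13^-2·(≡1), b=13^0·(≡5) mod 13; (1|13)=+1, (5|13)=-1; (−1)^{-2·0·6}·(+1)^0·(-1)^-2 = +1.
v=2: v_2(a)=2, v_2(b)=-8; units ≡ 5, 1 (mod 8); ε·ε+αω+βω = 0·0+2·0+-8·1 ≡ 0  ⇒  (a,b)_2 = +1.
v=3: a=3^6·(≡2), b=3^7·(≡2) mod 3; (2|3)=-1, (2|3)=-1; (−1)^{6·7·1}·(-1)^7·(-1)^6 = -1.
v=5: a=5^2·(≡1), b=5^2·(≡4) mod 5; (1|5)=+1, (4|5)=+1; (−1)^{2·2·2}·(+1)^2·(+1)^2 = +1.
(29, -62031 / ℚ) ramifies at {3, 31}: a division algebra.

[3, 31]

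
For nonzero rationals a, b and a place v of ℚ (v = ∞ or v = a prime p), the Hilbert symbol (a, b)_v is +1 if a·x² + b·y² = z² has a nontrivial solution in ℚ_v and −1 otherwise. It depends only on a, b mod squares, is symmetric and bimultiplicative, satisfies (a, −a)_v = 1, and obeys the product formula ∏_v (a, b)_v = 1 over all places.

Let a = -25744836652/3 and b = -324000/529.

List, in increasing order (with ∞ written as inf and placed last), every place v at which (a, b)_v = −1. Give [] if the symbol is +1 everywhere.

Mod squares: a ≡ -43401, b ≡ -10. Check v ∈ {∞, 2, 3, 5, 17, 23, 29, 37}.
v=23: a=23^3·(≡7), b=23^-2·(≡1) mod 23; (7|23)=-1, (1|23)=+1; (−1)^{3·-2·11}·(-1)^-2·(+1)^3 = +1.
v=29: a=29^2·(≡18), b=29^0·(≡19) mod 29; (18|29)=-1, (19|29)=-1; (−1)^{2·0·14}·(-1)^0·(-1)^2 = +1.
v=37: a=37^1·(≡9), b=37^0·(≡21) mod 37; (9|37)=+1, (21|37)=+1; (−1)^{1·0·18}·(+1)^0·(+1)^1 = +1.
v=3: a=3^-1·(≡2), b=3^4·(≡2) mod 3; (2|3)=-1, (2|3)=-1; (−1)^{-1·4·1}·(-1)^4·(-1)^-1 = -1.
v=17: a=17^1·(≡7), b=17^0·(≡10) mod 17; (7|17)=-1, (10|17)=-1; (−1)^{1·0·8}·(-1)^0·(-1)^1 = -1.
v=∞: -43401 < 0 and -10 < 0  ⇒  (a,b)_∞ = -1.
v=2: v_2(a)=2, v_2(b)=5; units ≡ 7, 3 (mod 8); ε·ε+αω+βω = 1·1+2·1+5·0 ≡ 1  ⇒  (a,b)_2 = -1.
v=5: a=5^0·(≡1), b=5^3·(≡2) mod 5; (1|5)=+1, (2|5)=-1; (−1)^{0·3·2}·(+1)^3·(-1)^0 = +1.
(-43401, -10 / ℚ) ramifies at {2, 3, 17, ∞}: a division algebra.

[2, 3, 17, inf]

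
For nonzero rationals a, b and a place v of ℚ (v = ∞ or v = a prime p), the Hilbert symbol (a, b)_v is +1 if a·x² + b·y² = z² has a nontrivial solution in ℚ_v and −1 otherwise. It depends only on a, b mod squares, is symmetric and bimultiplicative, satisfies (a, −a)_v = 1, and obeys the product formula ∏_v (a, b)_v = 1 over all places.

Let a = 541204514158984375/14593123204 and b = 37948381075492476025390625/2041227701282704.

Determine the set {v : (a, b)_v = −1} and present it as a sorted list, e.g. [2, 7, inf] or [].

Mod squares: a ≡ 7, b ≡ 23345. Check v ∈ {∞, 2, 5, 7, 11, 17, 19, 23, 29}.
v=2: v_2(a)=-2, v_2(b)=-4; units ≡ 7, 1 (mod 8); ε·ε+αω+βω = 1·0+-2·0+-4·0 ≡ 0  ⇒  (a,b)_2 = +1.
v=29: a=29^4·(≡4), b=29^7·(≡5) mod 29; (4|29)=+1, (5|29)=+1; (−1)^{4·7·14}·(+1)^7·(+1)^4 = +1.
v=7: a=7^1·(≡4), b=7^1·(≡3) mod 7; (4|7)=+1, (3|7)=-1; (−1)^{1·1·3}·(+1)^1·(-1)^1 = +1.
v=23: a=23^4·(≡7), b=23^5·(≡6) mod 23; (7|23)=-1, (6|23)=+1; (−1)^{4·5·11}·(-1)^5·(+1)^4 = -1.
v=11: a=11^-2·(≡8), b=11^-4·(≡9) mod 11; (8|11)=-1, (9|11)=+1; (−1)^{-2·-4·5}·(-1)^-4·(+1)^-2 = +1.
v=∞: 7 > 0 and 23345 > 0  ⇒  (a,b)_∞ = +1.
v=19: a=19^-2·(≡1), b=19^-2·(≡2) mod 19; (1|19)=+1, (2|19)=-1; (−1)^{-2·-2·9}·(+1)^-2·(-1)^-2 = +1.
v=5: a=5^8·(≡3), b=5^11·(≡1) mod 5; (3|5)=-1, (1|5)=+1; (−1)^{8·11·2}·(-1)^11·(+1)^8 = -1.
v=17: a=17^-4·(≡12), b=17^-6·(≡16) mod 17; (12|17)=-1, (16|17)=+1; (−1)^{-4·-6·8}·(-1)^-6·(+1)^-4 = +1.
Ram(7, 23345) = {5, 23}; no ℚ_5-point on the conic.

[5, 23]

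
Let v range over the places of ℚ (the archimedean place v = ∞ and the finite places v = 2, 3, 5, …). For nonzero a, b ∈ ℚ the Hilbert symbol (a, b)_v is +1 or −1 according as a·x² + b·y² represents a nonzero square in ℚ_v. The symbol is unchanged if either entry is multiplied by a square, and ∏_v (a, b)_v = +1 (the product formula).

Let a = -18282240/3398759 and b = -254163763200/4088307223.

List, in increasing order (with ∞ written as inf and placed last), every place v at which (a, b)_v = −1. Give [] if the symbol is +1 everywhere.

(a, b) ≡ (-1785, -8211) mod (ℚ^×)²; places V = {2, 3, 5, 7, 11, 13, 17, 23, ∞}.
(a,b)_17: α=-1, u≡10; β=1, v≡10 (mod 17); (10|17)=-1, (10|17)=-1; sign (−1)^0·-1^1·-1^-1 = +1.
(a,b)_2: α=8, β=14; u≡7, v≡5 (mod 8); ε(u)ε(v)=1·0, αω(v)=8·1, βω(u)=14·0; sum ≡ 0  ⇒  +1.
(a,b)_∞: sgn(-1785)=−, sgn(-8211)=−, so -1.
(a,b)_3: α=3, u≡2; β=1, v≡2 (mod 3); (2|3)=-1, (2|3)=-1; sign (−1)^1·-1^1·-1^3 = -1.
(a,b)_5: α=1, u≡3; β=2, v≡4 (mod 5); (3|5)=-1, (4|5)=+1; sign (−1)^0·-1^2·+1^1 = +1.
(a,b)_7: α=-1, u≡1; β=-1, v≡5 (mod 7); (1|7)=+1, (5|7)=-1; sign (−1)^1·+1^-1·-1^-1 = +1.
(a,b)_13: α=-4, u≡12; β=-6, v≡2 (mod 13); (12|13)=+1, (2|13)=-1; sign (−1)^0·+1^-6·-1^-4 = +1.
(a,b)_11: α=0, u≡2; β=-2, v≡2 (mod 11); (2|11)=-1, (2|11)=-1; sign (−1)^0·-1^-2·-1^0 = +1.
(a,b)_23: α=2, u≡3; β=3, v≡11 (mod 23); (3|23)=+1, (11|23)=-1; sign (−1)^0·+1^3·-1^2 = +1.
|Ram(-1785, -8211)| = 2, even; anisotropic at {3, ∞}.

[3, inf]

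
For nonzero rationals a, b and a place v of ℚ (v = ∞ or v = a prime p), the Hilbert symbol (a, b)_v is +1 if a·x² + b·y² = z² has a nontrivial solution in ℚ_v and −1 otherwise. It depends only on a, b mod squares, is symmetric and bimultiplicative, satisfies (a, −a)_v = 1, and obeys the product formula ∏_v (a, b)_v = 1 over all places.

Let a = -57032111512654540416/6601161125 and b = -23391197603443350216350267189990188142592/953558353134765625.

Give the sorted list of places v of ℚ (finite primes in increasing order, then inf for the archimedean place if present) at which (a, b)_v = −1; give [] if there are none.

[3, 5, 7, inf]

Mod squares: a ≡ -1330, b ≡ -357. Check v ∈ {∞, 2, 3, 5, 7, 11, 13, 17, 19, 43}.
v=17: a=17^8·(≡16), b=17^19·(≡2) mod 17; (16|17)=+1, (2|17)=+1; (−1)^{8·19·8}·(+1)^19·(+1)^8 = +1.
v=43: a=43^-2·(≡20), b=43^-4·(≡34) mod 43; (20|43)=-1, (34|43)=-1; (−1)^{-2·-4·21}·(-1)^-4·(-1)^-2 = +1.
v=∞: -1330 < 0 and -357 < 0  ⇒  (a,b)_∞ = -1.
v=3: a=3^4·(≡2), b=3^13·(≡1) mod 3; (2|3)=-1, (1|3)=+1; (−1)^{4·13·1}·(-1)^13·(+1)^4 = -1.
v=5: a=5^-3·(≡1), b=5^-10·(≡3) mod 5; (1|5)=+1, (3|5)=-1; (−1)^{-3·-10·2}·(+1)^-10·(-1)^-3 = -1.
v=11: a=11^2·(≡5), b=11^2·(≡10) mod 11; (5|11)=+1, (10|11)=-1; (−1)^{2·2·5}·(+1)^2·(-1)^2 = +1.
v=2: v_2(a)=7, v_2(b)=12; units ≡ 7, 3 (mod 8); ε·ε+αω+βω = 1·1+7·1+12·0 ≡ 0  ⇒  (a,b)_2 = +1.
v=13: a=13^-4·(≡12), b=13^-4·(≡11) mod 13; (12|13)=+1, (11|13)=-1; (−1)^{-4·-4·6}·(+1)^-4·(-1)^-4 = +1.
v=19: a=19^1·(≡1), b=19^2·(≡5) mod 19; (1|19)=+1, (5|19)=+1; (−1)^{1·2·9}·(+1)^2·(+1)^1 = +1.
v=7: a=7^3·(≡6), b=7^3·(≡6) mod 7; (6|7)=-1, (6|7)=-1; (−1)^{3·3·3}·(-1)^3·(-1)^3 = -1.
Ram(-1330, -357) = {3, 5, 7, ∞}; no ℚ_3-point on the conic.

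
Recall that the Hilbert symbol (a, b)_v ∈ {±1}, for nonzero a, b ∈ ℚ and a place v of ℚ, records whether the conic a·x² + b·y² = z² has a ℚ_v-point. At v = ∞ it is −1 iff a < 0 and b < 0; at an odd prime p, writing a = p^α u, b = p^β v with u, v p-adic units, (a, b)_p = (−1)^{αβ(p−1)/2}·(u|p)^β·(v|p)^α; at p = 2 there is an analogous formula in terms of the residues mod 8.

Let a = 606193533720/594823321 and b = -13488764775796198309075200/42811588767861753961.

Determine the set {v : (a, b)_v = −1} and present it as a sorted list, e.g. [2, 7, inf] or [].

(a, b) ≡ (60630, -17) mod (ℚ^×)²; places V = {2, 3, 5, 7, 11, 13, 17, 29, 31, 43, 47, ∞}.
(a,b)_47: α=1, u≡25; β=2, v≡10 (mod 47); (25|47)=+1, (10|47)=-1; sign (−1)^0·+1^2·-1^1 = -1.
(a,b)_29: α=-6, u≡20; β=-12, v≡11 (mod 29); (20|29)=+1, (11|29)=-1; sign (−1)^0·+1^-12·-1^-6 = +1.
(a,b)_11: α=0, u≡4; β=-2, v≡3 (mod 11); (4|11)=+1, (3|11)=+1; sign (−1)^0·+1^-2·+1^0 = +1.
(a,b)_5: α=1, u≡4; β=2, v≡2 (mod 5); (4|5)=+1, (2|5)=-1; sign (−1)^0·+1^2·-1^1 = -1.
(a,b)_7: α=0, u≡5; β=4, v≡4 (mod 7); (5|7)=-1, (4|7)=+1; sign (−1)^0·-1^4·+1^0 = +1.
(a,b)_43: α=1, u≡19; β=2, v≡22 (mod 43); (19|43)=-1, (22|43)=-1; sign (−1)^0·-1^2·-1^1 = -1.
(a,b)_2: α=3, β=8; u≡3, v≡7 (mod 8); ε(u)ε(v)=1·1, αω(v)=3·0, βω(u)=8·1; sum ≡ 1  ⇒  -1.
(a,b)_3: α=3, u≡2; β=4, v≡1 (mod 3); (2|3)=-1, (1|3)=+1; sign (−1)^0·-1^4·+1^3 = +1.
(a,b)_17: α=2, u≡4; β=1, v≡1 (mod 17); (4|17)=+1, (1|17)=+1; sign (−1)^0·+1^1·+1^2 = +1.
(a,b)_13: α=0, u≡8; β=2, v≡12 (mod 13); (8|13)=-1, (12|13)=+1; sign (−1)^0·-1^2·+1^0 = +1.
(a,b)_31: α=2, u≡5; β=4, v≡4 (mod 31); (5|31)=+1, (4|31)=+1; sign (−1)^0·+1^4·+1^2 = +1.
(a,b)_∞: sgn(60630)=+, sgn(-17)=−, so +1.
(60630, -17 / ℚ) ramifies at {2, 5, 43, 47}: a division algebra.

[2, 5, 43, 47]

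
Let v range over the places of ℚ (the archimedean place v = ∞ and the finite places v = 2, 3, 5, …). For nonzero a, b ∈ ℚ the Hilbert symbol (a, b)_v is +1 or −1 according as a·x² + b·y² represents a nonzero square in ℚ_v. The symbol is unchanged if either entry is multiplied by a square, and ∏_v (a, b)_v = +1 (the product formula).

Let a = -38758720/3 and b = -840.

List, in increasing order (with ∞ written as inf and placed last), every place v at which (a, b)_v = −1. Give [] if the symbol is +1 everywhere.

[3, 11, 13, inf]

(a, b) ≡ (-15015, -210) mod (ℚ^×)²; places V = {2, 3, 5, 7, 11, 13, ∞}.
(a,b)_5: α=1, u≡2; β=1, v≡2 (mod 5); (2|5)=-1, (2|5)=-1; sign (−1)^0·-1^1·-1^1 = +1.
(a,b)_3: α=-1, u≡2; β=1, v≡2 (mod 3); (2|3)=-1, (2|3)=-1; sign (−1)^1·-1^1·-1^-1 = -1.
(a,b)_2: α=6, β=3; u≡1, v≡7 (mod 8); ε(u)ε(v)=0·1, αω(v)=6·0, βω(u)=3·0; sum ≡ 0  ⇒  +1.
(a,b)_13: α=1, u≡2; β=0, v≡5 (mod 13); (2|13)=-1, (5|13)=-1; sign (−1)^0·-1^0·-1^1 = -1.
(a,b)_∞: sgn(-15015)=−, sgn(-210)=−, so -1.
(a,b)_7: α=1, u≡4; β=1, v≡6 (mod 7); (4|7)=+1, (6|7)=-1; sign (−1)^1·+1^1·-1^1 = +1.
(a,b)_11: α=3, u≡10; β=0, v≡7 (mod 11); (10|11)=-1, (7|11)=-1; sign (−1)^0·-1^0·-1^3 = -1.
(-15015, -210 / ℚ) ramifies at {3, 11, 13, ∞}: a division algebra.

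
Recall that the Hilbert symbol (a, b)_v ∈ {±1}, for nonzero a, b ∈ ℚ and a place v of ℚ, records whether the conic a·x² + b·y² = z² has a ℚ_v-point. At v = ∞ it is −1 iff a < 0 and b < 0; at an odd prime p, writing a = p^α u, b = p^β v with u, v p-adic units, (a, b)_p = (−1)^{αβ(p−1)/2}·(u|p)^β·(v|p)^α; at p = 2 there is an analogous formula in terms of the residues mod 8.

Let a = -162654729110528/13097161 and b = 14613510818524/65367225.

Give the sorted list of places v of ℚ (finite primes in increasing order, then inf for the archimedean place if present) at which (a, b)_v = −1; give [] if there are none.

Mod squares: a ≡ -1073, b ≡ 24679. Check v ∈ {∞, 2, 3, 5, 7, 11, 23, 29, 37, 47}.
v=5: a=5^0·(≡2), b=5^-2·(≡1) mod 5; (2|5)=-1, (1|5)=+1; (−1)^{0·-2·2}·(-1)^-2·(+1)^0 = +1.
v=37: a=37^1·(≡8), b=37^1·(≡21) mod 37; (8|37)=-1, (21|37)=+1; (−1)^{1·1·18}·(-1)^1·(+1)^1 = -1.
v=23: a=23^6·(≡13), b=23^7·(≡10) mod 23; (13|23)=+1, (10|23)=-1; (−1)^{6·7·11}·(+1)^7·(-1)^6 = +1.
v=47: a=47^-2·(≡25), b=47^0·(≡12) mod 47; (25|47)=+1, (12|47)=+1; (−1)^{-2·0·23}·(+1)^0·(+1)^-2 = +1.
v=29: a=29^1·(≡10), b=29^1·(≡17) mod 29; (10|29)=-1, (17|29)=-1; (−1)^{1·1·14}·(-1)^1·(-1)^1 = +1.
v=∞: -1073 < 0 and 24679 > 0  ⇒  (a,b)_∞ = +1.
v=2: v_2(a)=10, v_2(b)=2; units ≡ 7, 7 (mod 8); ε·ε+αω+βω = 1·1+10·0+2·0 ≡ 1  ⇒  (a,b)_2 = -1.
v=7: a=7^-2·(≡3), b=7^-4·(≡1) mod 7; (3|7)=-1, (1|7)=+1; (−1)^{-2·-4·3}·(-1)^-4·(+1)^-2 = +1.
v=11: a=11^-2·(≡5), b=11^-2·(≡6) mod 11; (5|11)=+1, (6|11)=-1; (−1)^{-2·-2·5}·(+1)^-2·(-1)^-2 = +1.
v=3: a=3^0·(≡1), b=3^-2·(≡1) mod 3; (1|3)=+1, (1|3)=+1; (−1)^{0·-2·1}·(+1)^-2·(+1)^0 = +1.
Ram(-1073, 24679) = {2, 37}; no ℚ_2-point on the conic.

[2, 37]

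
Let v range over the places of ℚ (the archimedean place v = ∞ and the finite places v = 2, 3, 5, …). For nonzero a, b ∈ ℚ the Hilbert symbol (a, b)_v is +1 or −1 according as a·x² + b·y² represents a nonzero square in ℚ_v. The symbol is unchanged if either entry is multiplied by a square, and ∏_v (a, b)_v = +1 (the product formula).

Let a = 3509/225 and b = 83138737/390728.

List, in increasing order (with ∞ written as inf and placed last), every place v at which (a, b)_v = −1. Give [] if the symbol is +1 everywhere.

Mod squares: a ≡ 29, b ≡ 1634. Check v ∈ {∞, 2, 3, 5, 11, 13, 17, 19, 29, 43}.
v=5: a=5^-2·(≡1), b=5^0·(≡4) mod 5; (1|5)=+1, (4|5)=+1; (−1)^{-2·0·2}·(+1)^0·(+1)^-2 = +1.
v=29: a=29^1·(≡20), b=29^2·(≡26) mod 29; (20|29)=+1, (26|29)=-1; (−1)^{1·2·14}·(+1)^2·(-1)^1 = -1.
v=11: a=11^2·(≡8), b=11^2·(≡6) mod 11; (8|11)=-1, (6|11)=-1; (−1)^{2·2·5}·(-1)^2·(-1)^2 = +1.
v=3: a=3^-2·(≡2), b=3^0·(≡2) mod 3; (2|3)=-1, (2|3)=-1; (−1)^{-2·0·1}·(-1)^0·(-1)^-2 = +1.
v=17: a=17^0·(≡6), b=17^-2·(≡15) mod 17; (6|17)=-1, (15|17)=+1; (−1)^{0·-2·8}·(-1)^-2·(+1)^0 = +1.
v=∞: 29 > 0 and 1634 > 0  ⇒  (a,b)_∞ = +1.
v=13: a=13^0·(≡3), b=13^-2·(≡10) mod 13; (3|13)=+1, (10|13)=+1; (−1)^{0·-2·6}·(+1)^-2·(+1)^0 = +1.
v=43: a=43^0·(≡37), b=43^1·(≡16) mod 43; (37|43)=-1, (16|43)=+1; (−1)^{0·1·21}·(-1)^1·(+1)^0 = -1.
v=2: v_2(a)=0, v_2(b)=-3; units ≡ 5, 1 (mod 8); ε·ε+αω+βω = 0·0+0·0+-3·1 ≡ 1  ⇒  (a,b)_2 = -1.
v=19: a=19^0·(≡2), b=19^1·(≡13) mod 19; (2|19)=-1, (13|19)=-1; (−1)^{0·1·9}·(-1)^1·(-1)^0 = -1.
Ram(29, 1634) = {2, 19, 29, 43}; no ℚ_2-point on the conic.

[2, 19, 29, 43]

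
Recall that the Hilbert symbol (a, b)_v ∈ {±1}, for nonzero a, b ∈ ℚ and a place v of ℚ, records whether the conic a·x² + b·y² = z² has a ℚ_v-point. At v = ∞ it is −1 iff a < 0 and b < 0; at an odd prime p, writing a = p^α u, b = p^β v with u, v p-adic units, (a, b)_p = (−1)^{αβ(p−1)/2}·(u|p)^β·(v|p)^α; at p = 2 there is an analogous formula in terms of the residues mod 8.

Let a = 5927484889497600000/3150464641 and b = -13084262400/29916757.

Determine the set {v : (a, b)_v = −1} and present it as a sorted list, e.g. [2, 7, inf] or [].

(a, b) ≡ (4290, -858) mod (ℚ^×)²; places V = {2, 3, 5, 11, 13, 37, 41, ∞}.
(a,b)_2: α=25, β=17; u≡1, v≡3 (mod 8); ε(u)ε(v)=0·1, αω(v)=25·1, βω(u)=17·0; sum ≡ 1  ⇒  -1.
(a,b)_5: α=5, u≡2; β=2, v≡2 (mod 5); (2|5)=-1, (2|5)=-1; sign (−1)^0·-1^2·-1^5 = -1.
(a,b)_3: α=3, u≡2; β=1, v≡2 (mod 3); (2|3)=-1, (2|3)=-1; sign (−1)^1·-1^1·-1^3 = -1.
(a,b)_41: α=-2, u≡11; β=-2, v≡38 (mod 41); (11|41)=-1, (38|41)=-1; sign (−1)^0·-1^-2·-1^-2 = +1.
(a,b)_13: α=1, u≡8; β=-1, v≡4 (mod 13); (8|13)=-1, (4|13)=+1; sign (−1)^0·-1^-1·+1^1 = -1.
(a,b)_∞: sgn(4290)=+, sgn(-858)=−, so +1.
(a,b)_11: α=5, u≡9; β=3, v≡7 (mod 11); (9|11)=+1, (7|11)=-1; sign (−1)^1·+1^3·-1^5 = +1.
(a,b)_37: α=-4, u≡23; β=-2, v≡4 (mod 37); (23|37)=-1, (4|37)=+1; sign (−1)^0·-1^-2·+1^-4 = +1.
(4290, -858 / ℚ) ramifies at {2, 3, 5, 13}: a division algebra.

[2, 3, 5, 13]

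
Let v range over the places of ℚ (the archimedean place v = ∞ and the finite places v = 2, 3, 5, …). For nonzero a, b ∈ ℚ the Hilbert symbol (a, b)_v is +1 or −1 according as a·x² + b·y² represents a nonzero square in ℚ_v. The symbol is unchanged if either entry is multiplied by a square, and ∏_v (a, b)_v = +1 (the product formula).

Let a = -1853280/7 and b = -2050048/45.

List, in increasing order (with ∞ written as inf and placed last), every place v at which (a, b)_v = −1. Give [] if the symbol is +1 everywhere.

[2, 7, 11, inf]

Mod squares: a ≡ -10010, b ≡ -10010. Check v ∈ {∞, 2, 3, 5, 7, 11, 13}.
v=2: v_2(a)=5, v_2(b)=11; units ≡ 3, 3 (mod 8); ε·ε+αω+βω = 1·1+5·1+11·1 ≡ 1  ⇒  (a,b)_2 = -1.
v=3: a=3^4·(≡1), b=3^-2·(≡1) mod 3; (1|3)=+1, (1|3)=+1; (−1)^{4·-2·1}·(+1)^-2·(+1)^4 = +1.
v=11: a=11^1·(≡1), b=11^1·(≡5) mod 11; (1|11)=+1, (5|11)=+1; (−1)^{1·1·5}·(+1)^1·(+1)^1 = -1.
v=∞: -10010 < 0 and -10010 < 0  ⇒  (a,b)_∞ = -1.
v=5: a=5^1·(≡2), b=5^-1·(≡3) mod 5; (2|5)=-1, (3|5)=-1; (−1)^{1·-1·2}·(-1)^-1·(-1)^1 = +1.
v=7: a=7^-1·(≡5), b=7^1·(≡3) mod 7; (5|7)=-1, (3|7)=-1; (−1)^{-1·1·3}·(-1)^1·(-1)^-1 = -1.
v=13: a=13^1·(≡9), b=13^1·(≡12) mod 13; (9|13)=+1, (12|13)=+1; (−1)^{1·1·6}·(+1)^1·(+1)^1 = +1.
|Ram(-10010, -10010)| = 4, even; anisotropic at {2, 7, 11, ∞}.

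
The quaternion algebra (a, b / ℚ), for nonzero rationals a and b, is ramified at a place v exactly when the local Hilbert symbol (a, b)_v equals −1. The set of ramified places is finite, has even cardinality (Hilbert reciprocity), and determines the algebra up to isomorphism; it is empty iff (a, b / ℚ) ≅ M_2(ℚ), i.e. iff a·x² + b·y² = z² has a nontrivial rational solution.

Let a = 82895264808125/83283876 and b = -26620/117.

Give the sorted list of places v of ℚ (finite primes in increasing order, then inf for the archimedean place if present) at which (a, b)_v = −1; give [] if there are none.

[5, 7]

Mod squares: a ≡ 77, b ≡ -715. Check v ∈ {∞, 2, 3, 5, 7, 11, 13}.
v=∞: 77 > 0 and -715 < 0  ⇒  (a,b)_∞ = +1.
v=5: a=5^4·(≡3), b=5^1·(≡3) mod 5; (3|5)=-1, (3|5)=-1; (−1)^{4·1·2}·(-1)^1·(-1)^4 = -1.
v=3: a=3^-6·(≡2), b=3^-2·(≡2) mod 3; (2|3)=-1, (2|3)=-1; (−1)^{-6·-2·1}·(-1)^-2·(-1)^-6 = +1.
v=13: a=13^-4·(≡4), b=13^-1·(≡12) mod 13; (4|13)=+1, (12|13)=+1; (−1)^{-4·-1·6}·(+1)^-1·(+1)^-4 = +1.
v=2: v_2(a)=-2, v_2(b)=2; units ≡ 5, 5 (mod 8); ε·ε+αω+βω = 0·0+-2·1+2·1 ≡ 0  ⇒  (a,b)_2 = +1.
v=7: a=7^7·(≡1), b=7^0·(≡3) mod 7; (1|7)=+1, (3|7)=-1; (−1)^{7·0·3}·(+1)^0·(-1)^7 = -1.
v=11: a=11^5·(≡2), b=11^3·(≡5) mod 11; (2|11)=-1, (5|11)=+1; (−1)^{5·3·5}·(-1)^3·(+1)^5 = +1.
(77, -715 / ℚ) ramifies at {5, 7}: a division algebra.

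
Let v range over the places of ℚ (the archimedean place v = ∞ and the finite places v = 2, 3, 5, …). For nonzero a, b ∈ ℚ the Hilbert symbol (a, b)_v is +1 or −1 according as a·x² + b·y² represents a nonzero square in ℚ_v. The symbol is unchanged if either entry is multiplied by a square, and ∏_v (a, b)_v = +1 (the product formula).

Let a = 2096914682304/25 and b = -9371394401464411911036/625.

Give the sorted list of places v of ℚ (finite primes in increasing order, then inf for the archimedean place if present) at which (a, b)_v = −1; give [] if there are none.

[13, 37]

Mod squares: a ≡ 44944159, b ≡ -1591. Check v ∈ {∞, 2, 3, 5, 13, 37, 41, 43, 53}.
v=5: a=5^-2·(≡4), b=5^-4·(≡4) mod 5; (4|5)=+1, (4|5)=+1; (−1)^{-2·-4·2}·(+1)^-4·(+1)^-2 = +1.
v=53: a=53^1·(≡21), b=53^2·(≡49) mod 53; (21|53)=-1, (49|53)=+1; (−1)^{1·2·26}·(-1)^2·(+1)^1 = +1.
v=41: a=41^1·(≡8), b=41^2·(≡25) mod 41; (8|41)=+1, (25|41)=+1; (−1)^{1·2·20}·(+1)^2·(+1)^1 = +1.
v=43: a=43^1·(≡28), b=43^3·(≡36) mod 43; (28|43)=-1, (36|43)=+1; (−1)^{1·3·21}·(-1)^3·(+1)^1 = +1.
v=2: v_2(a)=6, v_2(b)=2; units ≡ 7, 1 (mod 8); ε·ε+αω+βω = 1·0+6·0+2·0 ≡ 0  ⇒  (a,b)_2 = +1.
v=∞: 44944159 > 0 and -1591 < 0  ⇒  (a,b)_∞ = +1.
v=13: a=13^1·(≡10), b=13^2·(≡2) mod 13; (10|13)=+1, (2|13)=-1; (−1)^{1·2·6}·(+1)^2·(-1)^1 = -1.
v=3: a=3^6·(≡1), b=3^6·(≡2) mod 3; (1|3)=+1, (2|3)=-1; (−1)^{6·6·1}·(+1)^6·(-1)^6 = +1.
v=37: a=37^1·(≡9), b=37^3·(≡35) mod 37; (9|37)=+1, (35|37)=-1; (−1)^{1·3·18}·(+1)^3·(-1)^1 = -1.
Ram(44944159, -1591) = {13, 37}; no ℚ_13-point on the conic.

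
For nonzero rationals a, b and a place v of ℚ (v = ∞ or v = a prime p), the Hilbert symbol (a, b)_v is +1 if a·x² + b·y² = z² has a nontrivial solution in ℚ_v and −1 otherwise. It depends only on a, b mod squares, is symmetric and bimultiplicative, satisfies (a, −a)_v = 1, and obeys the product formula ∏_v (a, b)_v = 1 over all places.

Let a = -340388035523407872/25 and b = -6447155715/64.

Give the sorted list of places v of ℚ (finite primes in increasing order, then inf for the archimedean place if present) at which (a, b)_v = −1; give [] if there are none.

Mod squares: a ≡ -247, b ≡ -8843835. Check v ∈ {∞, 2, 3, 5, 7, 11, 13, 19, 31}.
v=19: a=19^1·(≡17), b=19^1·(≡16) mod 19; (17|19)=+1, (16|19)=+1; (−1)^{1·1·9}·(+1)^1·(+1)^1 = -1.
v=5: a=5^-2·(≡3), b=5^1·(≡3) mod 5; (3|5)=-1, (3|5)=-1; (−1)^{-2·1·2}·(-1)^1·(-1)^-2 = -1.
v=31: a=31^2·(≡1), b=31^1·(≡2) mod 31; (1|31)=+1, (2|31)=+1; (−1)^{2·1·15}·(+1)^1·(+1)^2 = +1.
v=7: a=7^2·(≡6), b=7^1·(≡4) mod 7; (6|7)=-1, (4|7)=+1; (−1)^{2·1·3}·(-1)^1·(+1)^2 = -1.
v=13: a=13^1·(≡8), b=13^1·(≡5) mod 13; (8|13)=-1, (5|13)=-1; (−1)^{1·1·6}·(-1)^1·(-1)^1 = +1.
v=2: v_2(a)=12, v_2(b)=-6; units ≡ 1, 5 (mod 8); ε·ε+αω+βω = 0·0+12·1+-6·0 ≡ 0  ⇒  (a,b)_2 = +1.
v=3: a=3^10·(≡2), b=3^7·(≡2) mod 3; (2|3)=-1, (2|3)=-1; (−1)^{10·7·1}·(-1)^7·(-1)^10 = -1.
v=∞: -247 < 0 and -8843835 < 0  ⇒  (a,b)_∞ = -1.
v=11: a=11^2·(≡6), b=11^1·(≡9) mod 11; (6|11)=-1, (9|11)=+1; (−1)^{2·1·5}·(-1)^1·(+1)^2 = -1.
|Ram(-247, -8843835)| = 6, even; anisotropic at {3, 5, 7, 11, 19, ∞}.

[3, 5, 7, 11, 19, inf]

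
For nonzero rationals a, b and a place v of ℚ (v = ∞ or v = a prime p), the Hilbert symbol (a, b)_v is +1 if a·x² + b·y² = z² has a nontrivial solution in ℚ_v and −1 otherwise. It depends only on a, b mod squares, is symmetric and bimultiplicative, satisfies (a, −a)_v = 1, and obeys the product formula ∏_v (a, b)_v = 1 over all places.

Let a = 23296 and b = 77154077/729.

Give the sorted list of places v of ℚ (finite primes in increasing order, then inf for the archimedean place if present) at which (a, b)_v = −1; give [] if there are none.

[]

(a, b) ≡ (91, 77) mod (ℚ^×)²; places V = {2, 3, 7, 11, 13, ∞}.
(a,b)_7: α=1, u≡3; β=3, v≡1 (mod 7); (3|7)=-1, (1|7)=+1; sign (−1)^1·-1^3·+1^1 = +1.
(a,b)_13: α=1, u≡11; β=2, v≡12 (mod 13); (11|13)=-1, (12|13)=+1; sign (−1)^0·-1^2·+1^1 = +1.
(a,b)_11: α=0, u≡9; β=3, v≡10 (mod 11); (9|11)=+1, (10|11)=-1; sign (−1)^0·+1^3·-1^0 = +1.
(a,b)_3: α=0, u≡1; β=-6, v≡2 (mod 3); (1|3)=+1, (2|3)=-1; sign (−1)^0·+1^-6·-1^0 = +1.
(a,b)_2: α=8, β=0; u≡3, v≡5 (mod 8); ε(u)ε(v)=1·0, αω(v)=8·1, βω(u)=0·1; sum ≡ 0  ⇒  +1.
(a,b)_∞: sgn(91)=+, sgn(77)=+, so +1.
Every local symbol is +1, so the conic 91·x² + 77·y² = z² has ℚ_v-points for all v and hence a ℚ-point; (a, b / ℚ) ≅ M_2(ℚ).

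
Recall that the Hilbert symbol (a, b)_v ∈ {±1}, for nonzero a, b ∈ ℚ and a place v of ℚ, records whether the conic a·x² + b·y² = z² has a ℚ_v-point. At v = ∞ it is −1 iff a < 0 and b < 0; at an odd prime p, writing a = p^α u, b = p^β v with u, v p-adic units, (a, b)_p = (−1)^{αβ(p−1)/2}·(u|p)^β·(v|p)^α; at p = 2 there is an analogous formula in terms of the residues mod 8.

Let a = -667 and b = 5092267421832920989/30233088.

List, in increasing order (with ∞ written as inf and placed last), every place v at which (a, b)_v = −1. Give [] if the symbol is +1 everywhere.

[2, 23, 29, 31]

(a, b) ≡ (-667, 1178) mod (ℚ^×)²; places V = {2, 3, 11, 19, 23, 29, 31, ∞}.
(a,b)_11: α=0, u≡4; β=2, v≡5 (mod 11); (4|11)=+1, (5|11)=+1; sign (−1)^0·+1^2·+1^0 = +1.
(a,b)_23: α=1, u≡17; β=4, v≡17 (mod 23); (17|23)=-1, (17|23)=-1; sign (−1)^0·-1^4·-1^1 = -1.
(a,b)_31: α=0, u≡15; β=1, v≡16 (mod 31); (15|31)=-1, (16|31)=+1; sign (−1)^0·-1^1·+1^0 = -1.
(a,b)_19: α=0, u≡17; β=3, v≡11 (mod 19); (17|19)=+1, (11|19)=+1; sign (−1)^0·+1^3·+1^0 = +1.
(a,b)_2: α=0, β=-9; u≡5, v≡5 (mod 8); ε(u)ε(v)=0·0, αω(v)=0·1, βω(u)=-9·1; sum ≡ 1  ⇒  -1.
(a,b)_∞: sgn(-667)=−, sgn(1178)=+, so +1.
(a,b)_3: α=0, u≡2; β=-10, v≡2 (mod 3); (2|3)=-1, (2|3)=-1; sign (−1)^0·-1^-10·-1^0 = +1.
(a,b)_29: α=1, u≡6; β=4, v≡27 (mod 29); (6|29)=+1, (27|29)=-1; sign (−1)^0·+1^4·-1^1 = -1.
(-667, 1178 / ℚ) ramifies at {2, 23, 29, 31}: a division algebra.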